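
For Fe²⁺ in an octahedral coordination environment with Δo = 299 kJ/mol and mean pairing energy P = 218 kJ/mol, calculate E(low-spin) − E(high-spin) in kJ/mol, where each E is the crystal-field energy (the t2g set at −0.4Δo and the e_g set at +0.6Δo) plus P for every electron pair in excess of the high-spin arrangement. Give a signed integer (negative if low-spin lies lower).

-162

Fe sits in group 8; removing 2 electrons leaves Fe²⁺ with 8 − 2 = 6 d electrons.
In the high-spin limit (t2g^4 e_g^2) the orbital term is -0.4Δo = -120 kJ/mol, with no excess pairing.
Low-spin: t2g^6 e_g^0, orbital CFSE = -2.4Δo = -718 kJ/mol; plus 2 excess pairs × P = +436 kJ/mol; total -282 kJ/mol.
E(LS) − E(HS) = -282 − (-120) = -162 kJ/mol.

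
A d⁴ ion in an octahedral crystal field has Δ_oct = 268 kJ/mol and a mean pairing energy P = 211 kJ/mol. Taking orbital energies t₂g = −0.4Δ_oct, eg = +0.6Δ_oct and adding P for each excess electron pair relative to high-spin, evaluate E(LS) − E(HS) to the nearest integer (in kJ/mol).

High-spin: t₂g³ eg¹, CFSE = -0.6Δ_oct = -161 kJ/mol.
For low-spin the configuration is t₂g⁴ eg⁰: orbital energy -1.6 × 268 = -429 kJ/mol, and 1 additional pair relative to high-spin adds 211 kJ/mol, giving -218 kJ/mol.
E(LS) − E(HS) = -218 − (-161) = -57 kJ/mol.

-57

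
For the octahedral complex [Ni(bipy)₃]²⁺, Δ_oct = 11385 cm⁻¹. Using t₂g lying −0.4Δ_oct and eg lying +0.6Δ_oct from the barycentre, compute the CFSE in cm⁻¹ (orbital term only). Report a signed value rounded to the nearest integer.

bipy is neutral, so the +2 overall charge sits on Ni: oxidation state +2.
Ni is in group 10, so Ni²⁺ is d⁸ (10 − 2 = 8).
Configuration: t₂g⁶ eg².
The orbital stabilization is -1.2Δ_oct = -1.2 × 11385 = -13662 cm⁻¹.

-13662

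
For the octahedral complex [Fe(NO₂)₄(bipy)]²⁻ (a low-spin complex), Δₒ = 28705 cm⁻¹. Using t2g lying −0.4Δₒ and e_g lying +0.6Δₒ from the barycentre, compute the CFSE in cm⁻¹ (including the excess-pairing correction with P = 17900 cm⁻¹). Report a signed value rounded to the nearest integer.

Ligand charges: 4×(-1) from NO₂⁻ and 1×(+0) from bipy sum to -4; with overall charge -2, Fe is +2.
Fe is in group 8, so Fe²⁺ is d⁶ (8 − 2 = 6).
The d⁶ electrons fill as t2g^6 e_g^0.
CFSE(orbital) = 6×(-0.4Δₒ) + 0×(0.6Δₒ) = -2.4Δₒ; with Δₒ = 28705 cm⁻¹ that is -68892 cm⁻¹.
Relative to high-spin t2g^4 e_g^2 (1 paired), the low-spin configuration has 2 additional pairs, contributing +2 × 17900 = +35800 cm⁻¹.
Overall CFSE = -68892 + 35800 = -33092 cm⁻¹.

-33092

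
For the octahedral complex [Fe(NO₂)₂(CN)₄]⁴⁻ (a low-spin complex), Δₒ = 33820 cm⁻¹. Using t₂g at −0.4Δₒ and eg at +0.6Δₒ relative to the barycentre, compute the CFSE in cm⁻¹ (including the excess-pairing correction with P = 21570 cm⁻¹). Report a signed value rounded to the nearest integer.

Ligand charges: 2×(-1) from NO₂⁻ and 4×(-1) from CN⁻ sum to -6; with overall charge -4, Fe is +2.
Fe is in group 8, so Fe²⁺ is d⁶ (8 − 2 = 6).
The d⁶ electrons fill as t₂g⁶ eg⁰.
Orbital CFSE = 6(-0.4) + 0(0.6) = -2.4Δₒ = -2.4 × 33820 = -81168 cm⁻¹.
High-spin d⁶ would be t₂g⁴ eg² with 1 pair; low-spin has 3, so 2 excess pairs cost +2P = +43140 cm⁻¹.
Net CFSE = -81168 + 43140 = -38028 cm⁻¹.

-38028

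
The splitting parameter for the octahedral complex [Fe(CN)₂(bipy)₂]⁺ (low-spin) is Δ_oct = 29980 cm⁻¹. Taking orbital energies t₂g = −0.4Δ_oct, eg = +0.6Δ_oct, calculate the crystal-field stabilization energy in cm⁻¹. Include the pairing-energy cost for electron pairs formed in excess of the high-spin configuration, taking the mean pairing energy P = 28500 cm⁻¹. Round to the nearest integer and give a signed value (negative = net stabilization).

Ligand charges: 2×(-1) from CN⁻ and 2×(+0) from bipy sum to -2; with overall charge +1, Fe is +3.
Fe is in group 8, so Fe³⁺ is d⁵ (8 − 3 = 5).
Configuration: t₂g⁵ eg⁰.
The orbital stabilization is -2.0Δ_oct = -2.0 × 29980 = -59960 cm⁻¹.
Pairing penalty: 2 pairs vs 0 in the high-spin reference → 2 extra × P = 57000 cm⁻¹.
Overall CFSE = -59960 + 57000 = -2960 cm⁻¹.

-2960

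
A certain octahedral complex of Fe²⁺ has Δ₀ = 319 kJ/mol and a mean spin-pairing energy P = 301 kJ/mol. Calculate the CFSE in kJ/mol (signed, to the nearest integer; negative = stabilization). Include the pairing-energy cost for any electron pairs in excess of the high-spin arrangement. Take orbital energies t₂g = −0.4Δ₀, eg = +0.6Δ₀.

-164

Group 8 minus oxidation state +2 gives a d⁶ configuration for Fe²⁺.
Since Δ₀ = 319 kJ/mol > P = 301 kJ/mol, the complex adopts the low-spin configuration.
That gives t₂g⁶ eg⁰.
Orbital CFSE = -2.4Δ₀ = -2.4 × 319 = -766 kJ/mol.
Excess pairs vs high-spin: 3 − 1 = 2; pairing cost = +602 kJ/mol.
Net CFSE = -766 + 602 = -164 kJ/mol.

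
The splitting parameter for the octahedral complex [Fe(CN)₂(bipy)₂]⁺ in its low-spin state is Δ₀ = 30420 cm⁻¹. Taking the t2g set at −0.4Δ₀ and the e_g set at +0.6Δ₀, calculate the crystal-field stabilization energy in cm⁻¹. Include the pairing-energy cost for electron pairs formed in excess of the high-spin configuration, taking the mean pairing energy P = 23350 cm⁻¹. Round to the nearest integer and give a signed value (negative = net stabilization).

Ligand charges: 2×(-1) from CN⁻ and 2×(+0) from bipy sum to -2; with overall charge +1, Fe is +3.
Group 8 minus oxidation state +3 gives a d⁵ configuration for Fe³⁺.
Configuration: t2g^5 e_g^0.
The orbital stabilization is -2.0Δ₀ = -2.0 × 30420 = -60840 cm⁻¹.
Pairing penalty: 2 pairs vs 0 in the high-spin reference → 2 extra × P = 46700 cm⁻¹.
Combining: -60840 + 46700 = -14140 cm⁻¹.

-14140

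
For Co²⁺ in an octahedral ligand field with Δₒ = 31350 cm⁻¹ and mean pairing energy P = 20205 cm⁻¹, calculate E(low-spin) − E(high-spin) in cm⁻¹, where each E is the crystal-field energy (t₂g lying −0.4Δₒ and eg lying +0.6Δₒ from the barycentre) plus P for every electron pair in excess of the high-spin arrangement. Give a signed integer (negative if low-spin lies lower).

-11145

Group 9 minus oxidation state +2 gives a d⁷ configuration for Co²⁺.
High-spin d⁷ fills as t₂g⁵ eg² with CFSE 5(−0.4) + 2(+0.6) = -0.8Δₒ = -25080 cm⁻¹.
Low-spin: t₂g⁶ eg¹, orbital CFSE = -1.8Δₒ = -56430 cm⁻¹; plus 1 excess pair × P = +20205 cm⁻¹; total -36225 cm⁻¹.
The difference is -36225 − (-25080) = -11145 cm⁻¹, so low-spin lies lower.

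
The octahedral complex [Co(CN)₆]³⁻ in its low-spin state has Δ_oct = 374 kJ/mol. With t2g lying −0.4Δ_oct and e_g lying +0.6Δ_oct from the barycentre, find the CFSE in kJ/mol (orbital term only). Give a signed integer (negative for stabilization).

Each CN⁻ contributes -1; 6 × (-1) = -6. With overall charge -3, Co is in the +3 oxidation state.
Co is in group 9, so Co³⁺ is d⁶ (9 − 3 = 6).
Electron filling gives t2g^6 e_g^0.
The orbital stabilization is -2.4Δ_oct = -2.4 × 374 = -898 kJ/mol.

-898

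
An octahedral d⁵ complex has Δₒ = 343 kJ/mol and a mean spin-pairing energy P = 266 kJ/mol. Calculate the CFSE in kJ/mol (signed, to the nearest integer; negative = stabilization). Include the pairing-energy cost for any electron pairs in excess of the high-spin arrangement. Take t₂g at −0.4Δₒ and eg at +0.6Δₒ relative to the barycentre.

Since Δₒ = 343 kJ/mol > P = 266 kJ/mol, the complex adopts the low-spin configuration.
Configuration: t₂g⁵ eg⁰.
Orbital CFSE = -2.0Δₒ = -2.0 × 343 = -686 kJ/mol.
Excess pairs vs high-spin: 2 − 0 = 2; pairing cost = +532 kJ/mol.
Net CFSE = -686 + 532 = -154 kJ/mol.

-154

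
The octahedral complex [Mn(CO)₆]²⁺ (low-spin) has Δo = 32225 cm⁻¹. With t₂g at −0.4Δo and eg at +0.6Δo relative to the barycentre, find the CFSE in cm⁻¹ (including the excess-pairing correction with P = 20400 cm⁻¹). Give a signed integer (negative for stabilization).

-23650

CO is neutral, so the +2 overall charge sits on Mn: oxidation state +2.
Mn sits in group 7; removing 2 electrons leaves Mn²⁺ with 7 − 2 = 5 d electrons.
Electron filling gives t₂g⁵ eg⁰.
Orbital CFSE = 5(-0.4) + 0(0.6) = -2.0Δo = -2.0 × 32225 = -64450 cm⁻¹.
Pairing penalty: 2 pairs vs 0 in the high-spin reference → 2 extra × P = 40800 cm⁻¹.
Net CFSE = -64450 + 40800 = -23650 cm⁻¹.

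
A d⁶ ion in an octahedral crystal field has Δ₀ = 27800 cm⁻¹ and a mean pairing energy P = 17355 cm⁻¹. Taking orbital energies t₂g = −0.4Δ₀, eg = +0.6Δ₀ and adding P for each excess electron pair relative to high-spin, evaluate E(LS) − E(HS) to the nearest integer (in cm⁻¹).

High-spin d⁶ fills as t₂g⁴ eg² with CFSE 4(−0.4) + 2(+0.6) = -0.4Δ₀ = -11120 cm⁻¹.
For low-spin the configuration is t₂g⁶ eg⁰: orbital energy -2.4 × 27800 = -66720 cm⁻¹, and 2 additional pairs relative to high-spin add 34710 cm⁻¹, giving -32010 cm⁻¹.
E(LS) − E(HS) = -32010 − (-11120) = -20890 cm⁻¹.

-20890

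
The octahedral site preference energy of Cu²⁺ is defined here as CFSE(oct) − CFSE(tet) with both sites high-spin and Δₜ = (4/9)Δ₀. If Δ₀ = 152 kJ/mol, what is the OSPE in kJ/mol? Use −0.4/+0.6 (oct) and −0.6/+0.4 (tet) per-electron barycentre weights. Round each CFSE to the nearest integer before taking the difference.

Cu²⁺: group 11, so d-count = 11 − 2 = 9.
Octahedral high-spin t₂g⁶ eg³: CFSE = -0.6 × 152 = -91 kJ/mol.
Tetrahedral: e⁴ t₂⁵, CFSE = 4(−0.6) + 5(+0.4) = -0.4Δₜ = -0.4 × (4/9) × 152 = -27 kJ/mol.
OSPE = -91 − (-27) = -64 kJ/mol.

-64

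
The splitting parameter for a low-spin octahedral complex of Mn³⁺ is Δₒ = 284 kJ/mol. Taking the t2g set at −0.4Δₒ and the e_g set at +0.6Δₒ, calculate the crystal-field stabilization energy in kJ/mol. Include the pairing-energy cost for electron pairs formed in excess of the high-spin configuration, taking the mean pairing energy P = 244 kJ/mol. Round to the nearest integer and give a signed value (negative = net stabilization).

-210

Mn is in group 7, so Mn³⁺ is d⁴ (7 − 3 = 4).
The d⁴ electrons fill as t2g^4 e_g^0.
The orbital stabilization is -1.6Δₒ = -1.6 × 284 = -454 kJ/mol.
Relative to high-spin t2g^3 e_g^1 (0 paired), the low-spin configuration has 1 additional pair, contributing +1 × 244 = +244 kJ/mol.
Overall CFSE = -454 + 244 = -210 kJ/mol.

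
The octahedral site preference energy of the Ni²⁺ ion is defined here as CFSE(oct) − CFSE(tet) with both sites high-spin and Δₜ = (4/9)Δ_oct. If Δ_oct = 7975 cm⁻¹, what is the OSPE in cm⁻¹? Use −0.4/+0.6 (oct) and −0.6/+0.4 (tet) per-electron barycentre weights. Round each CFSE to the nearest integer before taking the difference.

Ni is in group 10, so Ni²⁺ is d⁸ (10 − 2 = 8).
In an octahedral site d⁸ (HS) is t₂g⁶ eg², giving CFSE(oct) = -1.2Δ_oct = -9570 cm⁻¹.
In a tetrahedral site the filling is e⁴ t₂⁴: CFSE(tet) = -0.8Δₜ = -0.8 × (4/9)(7975) = -2836 cm⁻¹.
OSPE = -9570 − (-2836) = -6734 cm⁻¹.

-6734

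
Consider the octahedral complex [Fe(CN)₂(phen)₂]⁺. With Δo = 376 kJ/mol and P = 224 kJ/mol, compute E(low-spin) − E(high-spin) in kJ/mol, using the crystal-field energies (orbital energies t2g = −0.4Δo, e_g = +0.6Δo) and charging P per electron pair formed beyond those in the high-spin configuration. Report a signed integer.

Ligand charges: 2×(-1) from CN⁻ and 2×(+0) from phen sum to -2; with overall charge +1, Fe is +3.
Fe³⁺: group 8, so d-count = 8 − 3 = 5.
High-spin: t2g^3 e_g^2, CFSE = 0.0Δo = 0 kJ/mol.
Low-spin: t2g^5 e_g^0, orbital CFSE = -2.0Δo = -752 kJ/mol; plus 2 excess pairs × P = +448 kJ/mol; total -304 kJ/mol.
E(LS) − E(HS) = -304 − (0) = -304 kJ/mol.

-304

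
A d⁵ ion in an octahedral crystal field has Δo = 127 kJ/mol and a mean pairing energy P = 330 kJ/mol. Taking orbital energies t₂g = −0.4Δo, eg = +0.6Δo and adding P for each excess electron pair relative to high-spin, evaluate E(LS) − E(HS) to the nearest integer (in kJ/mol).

406

High-spin d⁵ fills as t₂g³ eg² with CFSE 3(−0.4) + 2(+0.6) = 0.0Δo = 0 kJ/mol.
Low-spin t₂g⁵ eg⁰ gives -2.0Δo = -254 kJ/mol, but forming 2 extra pairs costs 2P = 660 kJ/mol, so E(LS) = -254 + 660 = 406 kJ/mol.
The difference is 406 − (0) = 406 kJ/mol, so high-spin lies lower.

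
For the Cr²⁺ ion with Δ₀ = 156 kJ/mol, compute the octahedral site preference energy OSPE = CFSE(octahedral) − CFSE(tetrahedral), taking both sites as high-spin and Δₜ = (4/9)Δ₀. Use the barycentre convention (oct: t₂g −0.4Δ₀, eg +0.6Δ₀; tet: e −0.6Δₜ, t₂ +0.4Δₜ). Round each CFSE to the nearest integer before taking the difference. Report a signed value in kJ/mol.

Cr²⁺: group 6, so d-count = 6 − 2 = 4.
Octahedral (high-spin): t₂g³ eg¹, CFSE = 3(−0.4) + 1(+0.6) = -0.6Δ₀ = -0.6 × 156 = -94 kJ/mol.
In a tetrahedral site the filling is e² t₂²: CFSE(tet) = -0.4Δₜ = -0.4 × (4/9)(156) = -28 kJ/mol.
Subtracting, OSPE = -94 − (-28) = -66 kJ/mol.

-66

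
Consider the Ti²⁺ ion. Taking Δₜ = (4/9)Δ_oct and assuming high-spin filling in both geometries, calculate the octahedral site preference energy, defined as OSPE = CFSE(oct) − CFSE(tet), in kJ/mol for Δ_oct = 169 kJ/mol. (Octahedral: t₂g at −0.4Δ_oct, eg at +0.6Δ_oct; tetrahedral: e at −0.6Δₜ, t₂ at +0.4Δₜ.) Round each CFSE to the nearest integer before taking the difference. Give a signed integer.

Ti sits in group 4; removing 2 electrons leaves Ti²⁺ with 4 − 2 = 2 d electrons.
Octahedral high-spin t₂g² eg⁰: CFSE = -0.8 × 169 = -135 kJ/mol.
Tetrahedral: e² t₂⁰, CFSE = 2(−0.6) + 0(+0.4) = -1.2Δₜ = -1.2 × (4/9) × 169 = -90 kJ/mol.
OSPE = -135 − (-90) = -45 kJ/mol.

-45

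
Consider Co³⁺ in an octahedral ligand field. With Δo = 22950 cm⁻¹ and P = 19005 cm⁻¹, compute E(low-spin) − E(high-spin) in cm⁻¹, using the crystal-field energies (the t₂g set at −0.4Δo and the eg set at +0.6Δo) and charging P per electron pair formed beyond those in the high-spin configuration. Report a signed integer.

Co sits in group 9; removing 3 electrons leaves Co³⁺ with 9 − 3 = 6 d electrons.
In the high-spin limit (t₂g⁴ eg²) the orbital term is -0.4Δo = -9180 cm⁻¹, with no excess pairing.
Low-spin t₂g⁶ eg⁰ gives -2.4Δo = -55080 cm⁻¹, but forming 2 extra pairs costs 2P = 38010 cm⁻¹, so E(LS) = -55080 + 38010 = -17070 cm⁻¹.
Thus E(LS) − E(HS) = -7890 cm⁻¹.

-7890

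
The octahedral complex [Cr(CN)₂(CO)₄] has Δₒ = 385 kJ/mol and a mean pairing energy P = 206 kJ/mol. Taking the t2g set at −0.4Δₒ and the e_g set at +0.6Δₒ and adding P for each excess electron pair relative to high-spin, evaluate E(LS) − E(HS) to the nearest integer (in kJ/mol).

Ligand charges: 2×(-1) from CN⁻ and 4×(+0) from CO sum to -2; with overall charge +0, Cr is +2.
Group 6 minus oxidation state +2 gives a d⁴ configuration for Cr²⁺.
High-spin: t2g^3 e_g^1, CFSE = -0.6Δₒ = -231 kJ/mol.
For low-spin the configuration is t2g^4 e_g^0: orbital energy -1.6 × 385 = -616 kJ/mol, and 1 additional pair relative to high-spin adds 206 kJ/mol, giving -410 kJ/mol.
Thus E(LS) − E(HS) = -179 kJ/mol.

-179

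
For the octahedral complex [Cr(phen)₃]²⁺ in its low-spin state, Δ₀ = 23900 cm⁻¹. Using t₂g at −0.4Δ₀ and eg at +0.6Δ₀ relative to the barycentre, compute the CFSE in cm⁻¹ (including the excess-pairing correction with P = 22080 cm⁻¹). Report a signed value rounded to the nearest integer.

phen is neutral, so the +2 overall charge sits on Cr: oxidation state +2.
Cr is in group 6, so Cr²⁺ is d⁴ (6 − 2 = 4).
The d⁴ electrons fill as t₂g⁴ eg⁰.
CFSE(orbital) = 4×(-0.4Δ₀) + 0×(0.6Δ₀) = -1.6Δ₀; with Δ₀ = 23900 cm⁻¹ that is -38240 cm⁻¹.
Relative to high-spin t₂g³ eg¹ (0 paired), the low-spin configuration has 1 additional pair, contributing +1 × 22080 = +22080 cm⁻¹.
Net CFSE = -38240 + 22080 = -16160 cm⁻¹.

-16160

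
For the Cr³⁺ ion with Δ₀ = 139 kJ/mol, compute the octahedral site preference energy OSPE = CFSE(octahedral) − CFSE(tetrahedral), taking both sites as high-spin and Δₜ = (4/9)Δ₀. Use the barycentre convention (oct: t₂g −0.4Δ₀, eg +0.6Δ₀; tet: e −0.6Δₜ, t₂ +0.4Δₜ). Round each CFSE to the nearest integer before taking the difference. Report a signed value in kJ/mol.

Cr is in group 6, so Cr³⁺ is d³ (6 − 3 = 3).
Octahedral (high-spin): t2g^3 e_g^0, CFSE = 3(−0.4) + 0(+0.6) = -1.2Δ₀ = -1.2 × 139 = -167 kJ/mol.
Tetrahedral e^2 t2^1 gives -0.8Δₜ = -0.8 × (4/9) × 139 = -49 kJ/mol.
OSPE = CFSE(oct) − CFSE(tet) = -167 − (-49) = -118 kJ/mol.

-118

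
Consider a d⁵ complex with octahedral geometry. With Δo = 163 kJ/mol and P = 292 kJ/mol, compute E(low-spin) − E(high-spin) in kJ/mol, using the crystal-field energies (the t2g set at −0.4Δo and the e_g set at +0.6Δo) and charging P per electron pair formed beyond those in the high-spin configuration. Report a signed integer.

In the high-spin limit (t2g^3 e_g^2) the orbital term is 0.0Δo = 0 kJ/mol, with no excess pairing.
For low-spin the configuration is t2g^5 e_g^0: orbital energy -2.0 × 163 = -326 kJ/mol, and 2 additional pairs relative to high-spin add 584 kJ/mol, giving 258 kJ/mol.
E(LS) − E(HS) = 258 − (0) = 258 kJ/mol.

258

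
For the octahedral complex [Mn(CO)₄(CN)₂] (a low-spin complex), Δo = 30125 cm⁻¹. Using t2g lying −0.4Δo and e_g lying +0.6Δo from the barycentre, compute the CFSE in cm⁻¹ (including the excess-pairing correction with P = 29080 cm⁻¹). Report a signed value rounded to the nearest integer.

-2090

Ligand charges: 4×(+0) from CO and 2×(-1) from CN⁻ sum to -2; with overall charge +0, Mn is +2.
Mn is in group 7, so Mn²⁺ is d⁵ (7 − 2 = 5).
Configuration: t2g^5 e_g^0.
CFSE(orbital) = 5×(-0.4Δo) + 0×(0.6Δo) = -2.0Δo; with Δo = 30125 cm⁻¹ that is -60250 cm⁻¹.
Pairing penalty: 2 pairs vs 0 in the high-spin reference → 2 extra × P = 58160 cm⁻¹.
Combining: -60250 + 58160 = -2090 cm⁻¹.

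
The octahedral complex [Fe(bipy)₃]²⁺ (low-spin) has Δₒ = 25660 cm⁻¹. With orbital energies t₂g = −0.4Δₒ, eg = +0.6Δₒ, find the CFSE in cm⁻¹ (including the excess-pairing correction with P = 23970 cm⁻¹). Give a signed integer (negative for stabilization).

bipy is neutral, so the +2 overall charge sits on Fe: oxidation state +2.
Group 8 minus oxidation state +2 gives a d⁶ configuration for Fe²⁺.
Configuration: t₂g⁶ eg⁰.
The orbital stabilization is -2.4Δₒ = -2.4 × 25660 = -61584 cm⁻¹.
Pairing penalty: 3 pairs vs 1 in the high-spin reference → 2 extra × P = 47940 cm⁻¹.
Combining: -61584 + 47940 = -13644 cm⁻¹.

-13644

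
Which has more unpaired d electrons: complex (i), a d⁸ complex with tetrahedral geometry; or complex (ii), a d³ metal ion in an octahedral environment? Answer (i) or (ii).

(ii)

(i): With tetrahedral geometry the complex is necessarily high-spin; e⁴ t₂⁴ → 2 unpaired.
(ii): t₂g³ eg⁰ → 3 unpaired.
So (ii) has more unpaired electrons.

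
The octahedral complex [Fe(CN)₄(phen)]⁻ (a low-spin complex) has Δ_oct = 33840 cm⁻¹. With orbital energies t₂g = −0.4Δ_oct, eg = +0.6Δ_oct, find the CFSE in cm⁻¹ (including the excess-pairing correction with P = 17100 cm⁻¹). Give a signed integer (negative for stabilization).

Ligand charges: 4×(-1) from CN⁻ and 1×(+0) from phen sum to -4; with overall charge -1, Fe is +3.
Fe³⁺: group 8, so d-count = 8 − 3 = 5.
Configuration: t₂g⁵ eg⁰.
The orbital stabilization is -2.0Δ_oct = -2.0 × 33840 = -67680 cm⁻¹.
Relative to high-spin t₂g³ eg² (0 paired), the low-spin configuration has 2 additional pairs, contributing +2 × 17100 = +34200 cm⁻¹.
Combining: -67680 + 34200 = -33480 cm⁻¹.

-33480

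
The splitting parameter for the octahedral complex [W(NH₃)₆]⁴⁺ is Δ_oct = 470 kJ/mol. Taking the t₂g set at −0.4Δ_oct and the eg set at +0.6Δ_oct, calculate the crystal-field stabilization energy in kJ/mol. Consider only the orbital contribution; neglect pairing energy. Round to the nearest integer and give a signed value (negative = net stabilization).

-376

NH₃ is neutral, so the +4 overall charge sits on W: oxidation state +4.
W sits in group 6; removing 4 electrons leaves W⁴⁺ with 6 − 4 = 2 d electrons.
Electron filling gives t₂g² eg⁰.
CFSE(orbital) = 2×(-0.4Δ_oct) + 0×(0.6Δ_oct) = -0.8Δ_oct; with Δ_oct = 470 kJ/mol that is -376 kJ/mol.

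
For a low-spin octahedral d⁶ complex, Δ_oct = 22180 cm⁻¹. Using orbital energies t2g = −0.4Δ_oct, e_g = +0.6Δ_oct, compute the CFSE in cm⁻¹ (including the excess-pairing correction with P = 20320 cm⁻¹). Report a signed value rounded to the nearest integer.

-12592

The d⁶ electrons fill as t2g^6 e_g^0.
CFSE(orbital) = 6×(-0.4Δ_oct) + 0×(0.6Δ_oct) = -2.4Δ_oct; with Δ_oct = 22180 cm⁻¹ that is -53232 cm⁻¹.
Relative to high-spin t2g^4 e_g^2 (1 paired), the low-spin configuration has 2 additional pairs, contributing +2 × 20320 = +40640 cm⁻¹.
Net CFSE = -53232 + 40640 = -12592 cm⁻¹.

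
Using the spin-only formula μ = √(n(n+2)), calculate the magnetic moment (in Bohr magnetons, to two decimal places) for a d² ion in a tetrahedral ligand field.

With tetrahedral geometry the complex is necessarily high-spin.
Configuration: e^2 t2^0 → 2 unpaired electrons.
μ(spin-only) = √[2(2+2)] = √8 ≈ 2.83 Bohr magnetons.

2.83 Bohr magnetons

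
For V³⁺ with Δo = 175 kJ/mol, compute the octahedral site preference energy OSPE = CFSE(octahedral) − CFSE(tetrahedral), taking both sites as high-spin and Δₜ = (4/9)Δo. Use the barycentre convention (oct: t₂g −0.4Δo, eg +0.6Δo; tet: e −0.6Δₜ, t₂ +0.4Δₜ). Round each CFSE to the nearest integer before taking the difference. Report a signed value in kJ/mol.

V is in group 5, so V³⁺ is d² (5 − 3 = 2).
Octahedral high-spin t2g^2 e_g^0: CFSE = -0.8 × 175 = -140 kJ/mol.
In a tetrahedral site the filling is e^2 t2^0: CFSE(tet) = -1.2Δₜ = -1.2 × (4/9)(175) = -93 kJ/mol.
OSPE = -140 − (-93) = -47 kJ/mol.

-47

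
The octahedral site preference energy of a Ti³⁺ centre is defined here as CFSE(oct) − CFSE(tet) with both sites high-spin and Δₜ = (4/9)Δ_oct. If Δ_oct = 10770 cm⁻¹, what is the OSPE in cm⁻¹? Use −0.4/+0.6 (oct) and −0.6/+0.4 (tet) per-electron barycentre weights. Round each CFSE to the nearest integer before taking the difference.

Ti sits in group 4; removing 3 electrons leaves Ti³⁺ with 4 − 3 = 1 d electrons.
Octahedral high-spin t2g^1 e_g^0: CFSE = -0.4 × 10770 = -4308 cm⁻¹.
Tetrahedral: e^1 t2^0, CFSE = 1(−0.6) + 0(+0.4) = -0.6Δₜ = -0.6 × (4/9) × 10770 = -2872 cm⁻¹.
OSPE = CFSE(oct) − CFSE(tet) = -4308 − (-2872) = -1436 cm⁻¹.

-1436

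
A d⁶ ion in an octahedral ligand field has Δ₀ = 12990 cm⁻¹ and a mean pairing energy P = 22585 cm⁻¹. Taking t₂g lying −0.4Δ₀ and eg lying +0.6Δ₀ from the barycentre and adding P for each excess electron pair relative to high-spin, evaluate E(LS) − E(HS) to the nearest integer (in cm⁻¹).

19190

High-spin d⁶ fills as t₂g⁴ eg² with CFSE 4(−0.4) + 2(+0.6) = -0.4Δ₀ = -5196 cm⁻¹.
Low-spin t₂g⁶ eg⁰ gives -2.4Δ₀ = -31176 cm⁻¹, but forming 2 extra pairs costs 2P = 45170 cm⁻¹, so E(LS) = -31176 + 45170 = 13994 cm⁻¹.
The difference is 13994 − (-5196) = 19190 cm⁻¹, so high-spin lies lower.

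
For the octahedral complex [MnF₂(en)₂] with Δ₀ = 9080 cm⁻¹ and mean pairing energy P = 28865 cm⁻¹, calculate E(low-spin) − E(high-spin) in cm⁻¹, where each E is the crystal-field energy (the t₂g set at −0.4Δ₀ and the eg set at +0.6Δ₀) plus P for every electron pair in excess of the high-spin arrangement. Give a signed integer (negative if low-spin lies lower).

Ligand charges: 2×(-1) from F⁻ and 2×(+0) from en sum to -2; with overall charge +0, Mn is +2.
Group 7 minus oxidation state +2 gives a d⁵ configuration for Mn²⁺.
In the high-spin limit (t₂g³ eg²) the orbital term is 0.0Δ₀ = 0 cm⁻¹, with no excess pairing.
Low-spin: t₂g⁵ eg⁰, orbital CFSE = -2.0Δ₀ = -18160 cm⁻¹; plus 2 excess pairs × P = +57730 cm⁻¹; total 39570 cm⁻¹.
E(LS) − E(HS) = 39570 − (0) = 39570 cm⁻¹.

39570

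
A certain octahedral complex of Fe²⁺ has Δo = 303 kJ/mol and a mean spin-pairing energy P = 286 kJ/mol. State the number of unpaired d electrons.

Fe is in group 8, so Fe²⁺ is d⁶ (8 − 2 = 6).
Δo > P, so pairing is preferred: the ground state is low-spin.
Configuration: t2g^6 e_g^0.
Unpaired electrons: 0.

0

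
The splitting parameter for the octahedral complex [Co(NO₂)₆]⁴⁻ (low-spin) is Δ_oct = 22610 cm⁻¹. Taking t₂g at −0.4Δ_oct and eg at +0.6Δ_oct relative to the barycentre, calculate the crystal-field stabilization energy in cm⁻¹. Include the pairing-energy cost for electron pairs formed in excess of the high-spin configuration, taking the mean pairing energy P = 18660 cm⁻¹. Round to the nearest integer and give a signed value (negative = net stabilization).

-22038

Each NO₂⁻ contributes -1; 6 × (-1) = -6. With overall charge -4, Co is in the +2 oxidation state.
Group 9 minus oxidation state +2 gives a d⁷ configuration for Co²⁺.
Electron filling gives t₂g⁶ eg¹.
Orbital CFSE = 6(-0.4) + 1(0.6) = -1.8Δ_oct = -1.8 × 22610 = -40698 cm⁻¹.
High-spin d⁷ would be t₂g⁵ eg² with 2 pairs; low-spin has 3, so 1 excess pair costs +1P = +18660 cm⁻¹.
Overall CFSE = -40698 + 18660 = -22038 cm⁻¹.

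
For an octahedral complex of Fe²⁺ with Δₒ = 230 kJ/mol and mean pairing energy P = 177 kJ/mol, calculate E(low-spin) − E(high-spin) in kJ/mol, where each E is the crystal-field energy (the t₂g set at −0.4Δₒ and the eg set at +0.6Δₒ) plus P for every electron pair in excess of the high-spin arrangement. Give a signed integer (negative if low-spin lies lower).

Fe is in group 8, so Fe²⁺ is d⁶ (8 − 2 = 6).
High-spin d⁶ fills as t₂g⁴ eg² with CFSE 4(−0.4) + 2(+0.6) = -0.4Δₒ = -92 kJ/mol.
Low-spin t₂g⁶ eg⁰ gives -2.4Δₒ = -552 kJ/mol, but forming 2 extra pairs costs 2P = 354 kJ/mol, so E(LS) = -552 + 354 = -198 kJ/mol.
Thus E(LS) − E(HS) = -106 kJ/mol.

-106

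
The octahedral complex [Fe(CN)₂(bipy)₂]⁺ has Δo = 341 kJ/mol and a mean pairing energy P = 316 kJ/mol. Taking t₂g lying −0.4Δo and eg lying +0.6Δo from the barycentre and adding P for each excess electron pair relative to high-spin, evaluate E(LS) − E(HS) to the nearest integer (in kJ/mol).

Ligand charges: 2×(-1) from CN⁻ and 2×(+0) from bipy sum to -2; with overall charge +1, Fe is +3.
Fe is in group 8, so Fe³⁺ is d⁵ (8 − 3 = 5).
In the high-spin limit (t₂g³ eg²) the orbital term is 0.0Δo = 0 kJ/mol, with no excess pairing.
For low-spin the configuration is t₂g⁵ eg⁰: orbital energy -2.0 × 341 = -682 kJ/mol, and 2 additional pairs relative to high-spin add 632 kJ/mol, giving -50 kJ/mol.
Thus E(LS) − E(HS) = -50 kJ/mol.

-50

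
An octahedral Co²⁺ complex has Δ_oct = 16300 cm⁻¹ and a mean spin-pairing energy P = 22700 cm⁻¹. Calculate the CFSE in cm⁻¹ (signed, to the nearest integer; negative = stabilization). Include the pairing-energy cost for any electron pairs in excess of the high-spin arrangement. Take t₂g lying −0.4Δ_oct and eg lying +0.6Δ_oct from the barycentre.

-13040

Co²⁺: group 9, so d-count = 9 − 2 = 7.
Δ_oct < P, so pairing is avoided: the ground state is high-spin.
That gives t₂g⁵ eg².
Orbital CFSE = -0.8Δ_oct = -0.8 × 16300 = -13040 cm⁻¹.
High-spin has no excess pairs, so no pairing correction applies.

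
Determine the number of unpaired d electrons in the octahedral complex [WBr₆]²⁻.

2

Each Br⁻ contributes -1; 6 × (-1) = -6. With overall charge -2, W is in the +4 oxidation state.
W⁴⁺: group 6, so d-count = 6 − 4 = 2.
Configuration: t2g^2 e_g^0, giving 2 unpaired electrons.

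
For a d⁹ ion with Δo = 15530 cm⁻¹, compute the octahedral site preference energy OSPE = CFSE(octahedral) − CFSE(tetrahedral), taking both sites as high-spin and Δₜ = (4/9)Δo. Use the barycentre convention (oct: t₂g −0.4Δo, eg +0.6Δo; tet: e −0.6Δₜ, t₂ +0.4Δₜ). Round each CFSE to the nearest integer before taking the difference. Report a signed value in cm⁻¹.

-6557

Octahedral (high-spin): t₂g⁶ eg³, CFSE = 6(−0.4) + 3(+0.6) = -0.6Δo = -0.6 × 15530 = -9318 cm⁻¹.
In a tetrahedral site the filling is e⁴ t₂⁵: CFSE(tet) = -0.4Δₜ = -0.4 × (4/9)(15530) = -2761 cm⁻¹.
OSPE = CFSE(oct) − CFSE(tet) = -9318 − (-2761) = -6557 cm⁻¹.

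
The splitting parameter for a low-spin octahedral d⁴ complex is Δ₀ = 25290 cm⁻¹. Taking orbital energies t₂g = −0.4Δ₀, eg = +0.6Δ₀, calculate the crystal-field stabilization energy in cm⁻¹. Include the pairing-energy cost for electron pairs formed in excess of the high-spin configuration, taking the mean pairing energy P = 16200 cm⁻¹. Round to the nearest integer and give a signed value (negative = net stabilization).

Configuration: t₂g⁴ eg⁰.
The orbital stabilization is -1.6Δ₀ = -1.6 × 25290 = -40464 cm⁻¹.
Pairing penalty: 1 pair vs 0 in the high-spin reference → 1 extra × P = 16200 cm⁻¹.
Overall CFSE = -40464 + 16200 = -24264 cm⁻¹.

-24264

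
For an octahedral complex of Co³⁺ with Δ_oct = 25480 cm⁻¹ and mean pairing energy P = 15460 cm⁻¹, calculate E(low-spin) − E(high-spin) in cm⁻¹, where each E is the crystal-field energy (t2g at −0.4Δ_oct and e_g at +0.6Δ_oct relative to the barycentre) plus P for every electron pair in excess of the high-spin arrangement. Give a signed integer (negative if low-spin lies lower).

-20040

Group 9 minus oxidation state +3 gives a d⁶ configuration for Co³⁺.
In the high-spin limit (t2g^4 e_g^2) the orbital term is -0.4Δ_oct = -10192 cm⁻¹, with no excess pairing.
Low-spin: t2g^6 e_g^0, orbital CFSE = -2.4Δ_oct = -61152 cm⁻¹; plus 2 excess pairs × P = +30920 cm⁻¹; total -30232 cm⁻¹.
E(LS) − E(HS) = -30232 − (-10192) = -20040 cm⁻¹.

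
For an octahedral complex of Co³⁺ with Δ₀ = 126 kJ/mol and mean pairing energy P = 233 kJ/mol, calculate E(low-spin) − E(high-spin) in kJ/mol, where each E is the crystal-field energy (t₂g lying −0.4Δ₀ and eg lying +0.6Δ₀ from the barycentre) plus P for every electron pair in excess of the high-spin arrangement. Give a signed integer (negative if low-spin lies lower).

214

Co is in group 9, so Co³⁺ is d⁶ (9 − 3 = 6).
In the high-spin limit (t₂g⁴ eg²) the orbital term is -0.4Δ₀ = -50 kJ/mol, with no excess pairing.
Low-spin t₂g⁶ eg⁰ gives -2.4Δ₀ = -302 kJ/mol, but forming 2 extra pairs costs 2P = 466 kJ/mol, so E(LS) = -302 + 466 = 164 kJ/mol.
Thus E(LS) − E(HS) = 214 kJ/mol.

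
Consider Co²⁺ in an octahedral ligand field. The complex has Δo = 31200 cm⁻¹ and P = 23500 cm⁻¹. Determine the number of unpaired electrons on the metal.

Co is in group 9, so Co²⁺ is d⁷ (9 − 2 = 7).
With Δo > P the complex is low-spin.
That gives t₂g⁶ eg¹.
Unpaired electrons: 1.

1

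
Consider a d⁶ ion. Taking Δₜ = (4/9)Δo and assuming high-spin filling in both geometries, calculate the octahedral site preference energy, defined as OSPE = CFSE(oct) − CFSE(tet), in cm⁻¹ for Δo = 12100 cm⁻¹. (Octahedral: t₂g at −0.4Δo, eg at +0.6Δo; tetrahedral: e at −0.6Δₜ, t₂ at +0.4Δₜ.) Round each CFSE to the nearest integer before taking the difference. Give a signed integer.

-1613

Octahedral (high-spin): t₂g⁴ eg², CFSE = 4(−0.4) + 2(+0.6) = -0.4Δo = -0.4 × 12100 = -4840 cm⁻¹.
In a tetrahedral site the filling is e³ t₂³: CFSE(tet) = -0.6Δₜ = -0.6 × (4/9)(12100) = -3227 cm⁻¹.
Subtracting, OSPE = -4840 − (-3227) = -1613 cm⁻¹.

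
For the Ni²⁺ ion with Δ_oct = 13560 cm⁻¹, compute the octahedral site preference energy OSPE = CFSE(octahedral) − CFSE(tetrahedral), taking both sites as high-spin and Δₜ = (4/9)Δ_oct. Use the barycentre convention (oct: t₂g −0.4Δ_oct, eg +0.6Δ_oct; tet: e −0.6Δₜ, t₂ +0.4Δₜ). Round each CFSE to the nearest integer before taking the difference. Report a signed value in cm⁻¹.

-11451

Ni²⁺: group 10, so d-count = 10 − 2 = 8.
Octahedral (high-spin): t₂g⁶ eg², CFSE = 6(−0.4) + 2(+0.6) = -1.2Δ_oct = -1.2 × 13560 = -16272 cm⁻¹.
In a tetrahedral site the filling is e⁴ t₂⁴: CFSE(tet) = -0.8Δₜ = -0.8 × (4/9)(13560) = -4821 cm⁻¹.
OSPE = -16272 − (-4821) = -11451 cm⁻¹.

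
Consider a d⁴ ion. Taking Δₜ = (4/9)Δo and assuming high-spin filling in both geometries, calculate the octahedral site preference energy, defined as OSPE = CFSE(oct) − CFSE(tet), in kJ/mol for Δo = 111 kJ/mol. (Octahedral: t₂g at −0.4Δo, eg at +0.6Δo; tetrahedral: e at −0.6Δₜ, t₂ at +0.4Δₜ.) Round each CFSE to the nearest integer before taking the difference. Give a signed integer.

Octahedral (high-spin): t₂g³ eg¹, CFSE = 3(−0.4) + 1(+0.6) = -0.6Δo = -0.6 × 111 = -67 kJ/mol.
Tetrahedral: e² t₂², CFSE = 2(−0.6) + 2(+0.4) = -0.4Δₜ = -0.4 × (4/9) × 111 = -20 kJ/mol.
Subtracting, OSPE = -67 − (-20) = -47 kJ/mol.

-47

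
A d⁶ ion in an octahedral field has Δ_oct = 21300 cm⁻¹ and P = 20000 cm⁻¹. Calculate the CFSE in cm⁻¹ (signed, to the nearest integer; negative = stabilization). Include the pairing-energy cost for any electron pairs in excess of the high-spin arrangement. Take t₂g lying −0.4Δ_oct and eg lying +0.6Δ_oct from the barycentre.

Since Δ_oct = 21300 cm⁻¹ > P = 20000 cm⁻¹, the complex adopts the low-spin configuration.
Configuration: t₂g⁶ eg⁰.
Orbital CFSE = -2.4Δ_oct = -2.4 × 21300 = -51120 cm⁻¹.
Excess pairs vs high-spin: 3 − 1 = 2; pairing cost = +40000 cm⁻¹.
Net CFSE = -51120 + 40000 = -11120 cm⁻¹.

-11120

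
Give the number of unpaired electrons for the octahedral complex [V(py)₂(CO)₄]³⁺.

2

Ligand charges: 2×(+0) from py and 4×(+0) from CO sum to +0; with overall charge +3, V is +3.
V is in group 5, so V³⁺ is d² (5 − 3 = 2).
Configuration: t₂g² eg⁰, giving 2 unpaired electrons.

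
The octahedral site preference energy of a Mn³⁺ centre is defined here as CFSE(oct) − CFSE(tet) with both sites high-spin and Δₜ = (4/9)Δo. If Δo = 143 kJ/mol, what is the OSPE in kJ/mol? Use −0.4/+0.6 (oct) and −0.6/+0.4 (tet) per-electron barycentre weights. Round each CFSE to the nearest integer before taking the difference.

Mn is in group 7, so Mn³⁺ is d⁴ (7 − 3 = 4).
Octahedral (high-spin): t₂g³ eg¹, CFSE = 3(−0.4) + 1(+0.6) = -0.6Δo = -0.6 × 143 = -86 kJ/mol.
Tetrahedral e² t₂² gives -0.4Δₜ = -0.4 × (4/9) × 143 = -25 kJ/mol.
OSPE = -86 − (-25) = -61 kJ/mol.

-61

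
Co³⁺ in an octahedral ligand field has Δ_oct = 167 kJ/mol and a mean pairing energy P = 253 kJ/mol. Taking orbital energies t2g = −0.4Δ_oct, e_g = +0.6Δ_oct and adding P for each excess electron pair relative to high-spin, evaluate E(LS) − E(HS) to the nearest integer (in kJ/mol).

172

Co is in group 9, so Co³⁺ is d⁶ (9 − 3 = 6).
High-spin d⁶ fills as t2g^4 e_g^2 with CFSE 4(−0.4) + 2(+0.6) = -0.4Δ_oct = -67 kJ/mol.
For low-spin the configuration is t2g^6 e_g^0: orbital energy -2.4 × 167 = -401 kJ/mol, and 2 additional pairs relative to high-spin add 506 kJ/mol, giving 105 kJ/mol.
E(LS) − E(HS) = 105 − (-67) = 172 kJ/mol.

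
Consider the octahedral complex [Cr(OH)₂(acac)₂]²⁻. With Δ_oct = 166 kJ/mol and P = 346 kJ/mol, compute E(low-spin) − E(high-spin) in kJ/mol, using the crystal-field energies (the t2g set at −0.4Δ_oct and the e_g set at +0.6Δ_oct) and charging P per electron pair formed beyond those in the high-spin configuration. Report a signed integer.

180

Ligand charges: 2×(-1) from OH⁻ and 2×(-1) from acac⁻ sum to -4; with overall charge -2, Cr is +2.
Cr is in group 6, so Cr²⁺ is d⁴ (6 − 2 = 4).
In the high-spin limit (t2g^3 e_g^1) the orbital term is -0.6Δ_oct = -100 kJ/mol, with no excess pairing.
For low-spin the configuration is t2g^4 e_g^0: orbital energy -1.6 × 166 = -266 kJ/mol, and 1 additional pair relative to high-spin adds 346 kJ/mol, giving 80 kJ/mol.
E(LS) − E(HS) = 80 − (-100) = 180 kJ/mol.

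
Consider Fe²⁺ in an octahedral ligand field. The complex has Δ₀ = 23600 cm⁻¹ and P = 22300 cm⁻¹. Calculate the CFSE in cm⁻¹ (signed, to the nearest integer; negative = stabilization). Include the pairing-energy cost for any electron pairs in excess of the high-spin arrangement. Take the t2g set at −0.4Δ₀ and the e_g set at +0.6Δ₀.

-12040

Fe is in group 8, so Fe²⁺ is d⁶ (8 − 2 = 6).
Δ₀ > P, so pairing is preferred: the ground state is low-spin.
Filling d⁶ accordingly: t2g^6 e_g^0.
Orbital CFSE = -2.4Δ₀ = -2.4 × 23600 = -56640 cm⁻¹.
Excess pairs vs high-spin: 3 − 1 = 2; pairing cost = +44600 cm⁻¹.
Net CFSE = -56640 + 44600 = -12040 cm⁻¹.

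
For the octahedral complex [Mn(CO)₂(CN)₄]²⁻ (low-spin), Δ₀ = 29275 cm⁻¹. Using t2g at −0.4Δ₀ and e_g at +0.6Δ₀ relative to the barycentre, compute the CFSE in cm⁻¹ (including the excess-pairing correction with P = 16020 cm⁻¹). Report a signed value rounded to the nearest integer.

Ligand charges: 2×(+0) from CO and 4×(-1) from CN⁻ sum to -4; with overall charge -2, Mn is +2.
Mn is in group 7, so Mn²⁺ is d⁵ (7 − 2 = 5).
Electron filling gives t2g^5 e_g^0.
Orbital CFSE = 5(-0.4) + 0(0.6) = -2.0Δ₀ = -2.0 × 29275 = -58550 cm⁻¹.
Pairing penalty: 2 pairs vs 0 in the high-spin reference → 2 extra × P = 32040 cm⁻¹.
Net CFSE = -58550 + 32040 = -26510 cm⁻¹.

-26510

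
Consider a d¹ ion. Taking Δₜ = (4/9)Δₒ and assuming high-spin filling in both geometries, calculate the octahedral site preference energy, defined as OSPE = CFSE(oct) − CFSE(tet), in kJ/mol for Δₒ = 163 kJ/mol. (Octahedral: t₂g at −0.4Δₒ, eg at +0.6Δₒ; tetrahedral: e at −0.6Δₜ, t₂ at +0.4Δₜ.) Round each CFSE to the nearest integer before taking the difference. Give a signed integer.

In an octahedral site d¹ (HS) is t₂g¹ eg⁰, giving CFSE(oct) = -0.4Δₒ = -65 kJ/mol.
Tetrahedral: e¹ t₂⁰, CFSE = 1(−0.6) + 0(+0.4) = -0.6Δₜ = -0.6 × (4/9) × 163 = -43 kJ/mol.
OSPE = CFSE(oct) − CFSE(tet) = -65 − (-43) = -22 kJ/mol.

-22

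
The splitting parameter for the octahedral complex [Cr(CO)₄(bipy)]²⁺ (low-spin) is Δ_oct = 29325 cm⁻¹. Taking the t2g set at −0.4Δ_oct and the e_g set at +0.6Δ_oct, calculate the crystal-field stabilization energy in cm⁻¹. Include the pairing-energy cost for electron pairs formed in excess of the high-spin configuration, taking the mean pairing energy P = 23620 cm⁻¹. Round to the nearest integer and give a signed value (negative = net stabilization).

Ligand charges: 4×(+0) from CO and 1×(+0) from bipy sum to +0; with overall charge +2, Cr is +2.
Group 6 minus oxidation state +2 gives a d⁴ configuration for Cr²⁺.
The d⁴ electrons fill as t2g^4 e_g^0.
Orbital CFSE = 4(-0.4) + 0(0.6) = -1.6Δ_oct = -1.6 × 29325 = -46920 cm⁻¹.
Pairing penalty: 1 pair vs 0 in the high-spin reference → 1 extra × P = 23620 cm⁻¹.
Combining: -46920 + 23620 = -23300 cm⁻¹.

-23300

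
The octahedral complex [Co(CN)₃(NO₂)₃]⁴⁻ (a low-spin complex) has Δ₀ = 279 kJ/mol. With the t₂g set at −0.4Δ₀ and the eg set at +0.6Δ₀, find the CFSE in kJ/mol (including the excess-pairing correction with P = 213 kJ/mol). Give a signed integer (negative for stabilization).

-289

Ligand charges: 3×(-1) from CN⁻ and 3×(-1) from NO₂⁻ sum to -6; with overall charge -4, Co is +2.
Group 9 minus oxidation state +2 gives a d⁷ configuration for Co²⁺.
Electron filling gives t₂g⁶ eg¹.
CFSE(orbital) = 6×(-0.4Δ₀) + 1×(0.6Δ₀) = -1.8Δ₀; with Δ₀ = 279 kJ/mol that is -502 kJ/mol.
Relative to high-spin t₂g⁵ eg² (2 paired), the low-spin configuration has 1 additional pair, contributing +1 × 213 = +213 kJ/mol.
Net CFSE = -502 + 213 = -289 kJ/mol.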